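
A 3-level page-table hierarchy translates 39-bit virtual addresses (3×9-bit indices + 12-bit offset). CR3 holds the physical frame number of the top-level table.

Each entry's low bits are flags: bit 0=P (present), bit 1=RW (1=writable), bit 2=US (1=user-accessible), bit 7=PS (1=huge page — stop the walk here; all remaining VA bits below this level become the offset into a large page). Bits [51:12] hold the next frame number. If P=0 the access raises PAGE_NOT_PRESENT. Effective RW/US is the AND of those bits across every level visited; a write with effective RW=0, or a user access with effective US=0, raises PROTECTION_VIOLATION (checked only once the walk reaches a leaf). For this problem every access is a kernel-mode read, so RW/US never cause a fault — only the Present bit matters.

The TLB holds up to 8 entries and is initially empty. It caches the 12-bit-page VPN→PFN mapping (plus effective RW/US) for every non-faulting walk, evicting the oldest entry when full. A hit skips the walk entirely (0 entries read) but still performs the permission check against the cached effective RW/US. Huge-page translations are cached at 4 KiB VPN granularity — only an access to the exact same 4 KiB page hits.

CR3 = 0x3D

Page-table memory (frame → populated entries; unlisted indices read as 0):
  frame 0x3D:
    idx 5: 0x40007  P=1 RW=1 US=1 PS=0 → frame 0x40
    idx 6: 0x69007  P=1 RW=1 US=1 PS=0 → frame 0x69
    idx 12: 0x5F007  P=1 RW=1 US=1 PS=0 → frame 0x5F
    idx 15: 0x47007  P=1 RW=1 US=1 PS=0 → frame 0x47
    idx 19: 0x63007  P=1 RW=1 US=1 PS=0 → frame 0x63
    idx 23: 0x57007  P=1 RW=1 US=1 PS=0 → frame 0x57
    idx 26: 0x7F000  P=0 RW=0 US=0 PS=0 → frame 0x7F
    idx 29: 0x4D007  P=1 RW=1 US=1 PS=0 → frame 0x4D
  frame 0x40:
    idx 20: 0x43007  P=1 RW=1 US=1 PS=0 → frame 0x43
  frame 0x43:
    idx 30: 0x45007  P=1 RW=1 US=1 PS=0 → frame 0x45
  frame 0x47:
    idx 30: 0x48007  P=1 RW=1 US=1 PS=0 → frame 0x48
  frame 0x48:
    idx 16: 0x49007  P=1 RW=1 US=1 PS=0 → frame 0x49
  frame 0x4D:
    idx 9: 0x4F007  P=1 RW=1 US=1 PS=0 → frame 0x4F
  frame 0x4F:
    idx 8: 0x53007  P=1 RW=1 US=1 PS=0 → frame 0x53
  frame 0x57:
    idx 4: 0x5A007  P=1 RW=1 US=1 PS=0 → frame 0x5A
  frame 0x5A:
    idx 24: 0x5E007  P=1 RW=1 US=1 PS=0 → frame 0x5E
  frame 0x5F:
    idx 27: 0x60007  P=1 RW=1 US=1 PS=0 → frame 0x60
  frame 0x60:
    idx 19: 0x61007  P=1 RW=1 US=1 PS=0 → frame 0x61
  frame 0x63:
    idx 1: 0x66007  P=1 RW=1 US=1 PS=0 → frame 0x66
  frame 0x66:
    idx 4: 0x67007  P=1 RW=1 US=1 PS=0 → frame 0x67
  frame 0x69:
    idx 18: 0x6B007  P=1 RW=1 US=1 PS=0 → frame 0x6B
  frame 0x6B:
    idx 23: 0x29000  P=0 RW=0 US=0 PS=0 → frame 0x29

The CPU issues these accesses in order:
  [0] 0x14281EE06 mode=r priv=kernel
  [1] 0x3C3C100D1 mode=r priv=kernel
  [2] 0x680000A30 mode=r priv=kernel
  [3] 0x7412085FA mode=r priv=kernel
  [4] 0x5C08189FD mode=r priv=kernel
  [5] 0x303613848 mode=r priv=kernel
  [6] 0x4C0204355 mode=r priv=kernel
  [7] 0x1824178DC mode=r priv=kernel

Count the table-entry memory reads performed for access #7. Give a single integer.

Walk each access:
#0 VA=0x14281EE06 (r,kernel):
  L0: frame=0x3D idx=5 entry=0x40007 [P=1 RW=1 US=1 PS=0]
  L1: frame=0x40 idx=20 entry=0x43007 [P=1 RW=1 US=1 PS=0]
  L2: frame=0x43 idx=30 entry=0x45007 [P=1 RW=1 US=1 PS=0]
  ✓ 0x45E06  — 3 lookups
#1 VA=0x3C3C100D1 (r,kernel):
  L0: frame=0x3D idx=15 entry=0x47007 [P=1 RW=1 US=1 PS=0]
  L1: frame=0x47 idx=30 entry=0x48007 [P=1 RW=1 US=1 PS=0]
  L2: frame=0x48 idx=16 entry=0x49007 [P=1 RW=1 US=1 PS=0]
  ✓ 0x490D1  — 3 lookups
#2 VA=0x680000A30 (r,kernel):
  L0: frame=0x3D idx=26 entry=0x7F000 [P=0 RW=0 US=0 PS=0]
  → PAGE_NOT_PRESENT  (1 entries read)
#3 VA=0x7412085FA (r,kernel):
  L0: frame=0x3D idx=29 entry=0x4D007 [P=1 RW=1 US=1 PS=0]
  L1: frame=0x4D idx=9 entry=0x4F007 [P=1 RW=1 US=1 PS=0]
  L2: frame=0x4F idx=8 entry=0x53007 [P=1 RW=1 US=1 PS=0]
  ✓ 0x535FA  — 3 lookups
#4 VA=0x5C08189FD (r,kernel):
  L0: frame=0x3D idx=23 entry=0x57007 [P=1 RW=1 US=1 PS=0]
  L1: frame=0x57 idx=4 entry=0x5A007 [P=1 RW=1 US=1 PS=0]
  L2: frame=0x5A idx=24 entry=0x5E007 [P=1 RW=1 US=1 PS=0]
  ✓ 0x5E9FD  — 3 lookups
#5 VA=0x303613848 (r,kernel):
  L0: frame=0x3D idx=12 entry=0x5F007 [P=1 RW=1 US=1 PS=0]
  L1: frame=0x5F idx=27 entry=0x60007 [P=1 RW=1 US=1 PS=0]
  L2: frame=0x60 idx=19 entry=0x61007 [P=1 RW=1 US=1 PS=0]
  ✓ 0x61848  — 3 lookups
#6 VA=0x4C0204355 (r,kernel):
  L0: frame=0x3D idx=19 entry=0x63007 [P=1 RW=1 US=1 PS=0]
  L1: frame=0x63 idx=1 entry=0x66007 [P=1 RW=1 US=1 PS=0]
  L2: frame=0x66 idx=4 entry=0x67007 [P=1 RW=1 US=1 PS=0]
  ✓ 0x67355  — 3 lookups
#7 VA=0x1824178DC (r,kernel):
  L0: frame=0x3D idx=6 entry=0x69007 [P=1 RW=1 US=1 PS=0]
  L1: frame=0x69 idx=18 entry=0x6B007 [P=1 RW=1 US=1 PS=0]
  L2: frame=0x6B idx=23 entry=0x29000 [P=0 RW=0 US=0 PS=0]
  → PAGE_NOT_PRESENT  (3 entries read)

Entries read for #7: 3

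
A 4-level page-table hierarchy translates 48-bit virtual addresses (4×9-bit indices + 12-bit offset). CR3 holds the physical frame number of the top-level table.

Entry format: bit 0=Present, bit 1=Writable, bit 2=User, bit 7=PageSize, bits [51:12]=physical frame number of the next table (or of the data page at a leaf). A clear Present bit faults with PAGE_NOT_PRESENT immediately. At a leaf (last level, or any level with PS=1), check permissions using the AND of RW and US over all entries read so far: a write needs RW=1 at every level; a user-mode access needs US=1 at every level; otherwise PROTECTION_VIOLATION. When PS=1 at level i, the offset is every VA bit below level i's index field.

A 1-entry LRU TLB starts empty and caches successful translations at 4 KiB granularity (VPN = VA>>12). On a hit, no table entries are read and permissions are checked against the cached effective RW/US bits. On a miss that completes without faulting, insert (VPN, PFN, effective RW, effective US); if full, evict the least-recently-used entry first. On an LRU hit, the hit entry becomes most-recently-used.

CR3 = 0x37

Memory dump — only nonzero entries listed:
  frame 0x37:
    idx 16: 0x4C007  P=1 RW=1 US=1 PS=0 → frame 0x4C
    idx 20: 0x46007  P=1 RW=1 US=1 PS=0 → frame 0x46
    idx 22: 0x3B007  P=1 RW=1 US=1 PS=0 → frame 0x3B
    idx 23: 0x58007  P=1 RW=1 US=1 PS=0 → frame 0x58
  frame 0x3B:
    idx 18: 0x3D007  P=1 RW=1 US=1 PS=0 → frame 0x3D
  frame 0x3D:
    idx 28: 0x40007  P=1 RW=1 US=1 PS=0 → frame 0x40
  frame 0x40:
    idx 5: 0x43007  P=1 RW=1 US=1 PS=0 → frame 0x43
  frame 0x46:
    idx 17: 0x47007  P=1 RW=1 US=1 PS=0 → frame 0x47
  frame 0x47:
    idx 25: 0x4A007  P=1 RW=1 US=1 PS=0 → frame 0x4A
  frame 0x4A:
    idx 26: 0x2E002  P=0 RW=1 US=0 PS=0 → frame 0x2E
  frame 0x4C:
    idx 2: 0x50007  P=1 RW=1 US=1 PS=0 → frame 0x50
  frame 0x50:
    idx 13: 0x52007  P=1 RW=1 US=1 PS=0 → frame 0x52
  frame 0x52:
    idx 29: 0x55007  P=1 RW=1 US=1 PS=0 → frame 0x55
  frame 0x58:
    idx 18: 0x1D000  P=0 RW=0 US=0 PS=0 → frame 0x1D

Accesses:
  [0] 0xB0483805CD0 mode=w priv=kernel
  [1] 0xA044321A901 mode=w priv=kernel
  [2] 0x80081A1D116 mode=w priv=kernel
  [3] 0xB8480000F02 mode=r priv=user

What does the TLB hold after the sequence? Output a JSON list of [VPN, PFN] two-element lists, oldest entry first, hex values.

Walk each access:
#0 VA=0xB0483805CD0 (w,kernel):
  [0] read 0x37 idx=22: raw=0x3B007 flags P=1 W=1 U=1 S=0
  [1] read 0x3B idx=18: raw=0x3D007 flags P=1 W=1 U=1 S=0
  [2] read 0x3D idx=28: raw=0x40007 flags P=1 W=1 U=1 S=0
  [3] read 0x40 idx=5: raw=0x43007 flags P=1 W=1 U=1 S=0
  ✓ 0x43CD0  — 4 lookups
#1 VA=0xA044321A901 (w,kernel):
  [0] read 0x37 idx=20: raw=0x46007 flags P=1 W=1 U=1 S=0
  [1] read 0x46 idx=17: raw=0x47007 flags P=1 W=1 U=1 S=0
  [2] read 0x47 idx=25: raw=0x4A007 flags P=1 W=1 U=1 S=0
  [3] read 0x4A idx=26: raw=0x2E002 flags P=0 W=1 U=0 S=0
  → PAGE_NOT_PRESENT  (4 entries read)
#2 VA=0x80081A1D116 (w,kernel):
  [0] read 0x37 idx=16: raw=0x4C007 flags P=1 W=1 U=1 S=0
  [1] read 0x4C idx=2: raw=0x50007 flags P=1 W=1 U=1 S=0
  [2] read 0x50 idx=13: raw=0x52007 flags P=1 W=1 U=1 S=0
  [3] read 0x52 idx=29: raw=0x55007 flags P=1 W=1 U=1 S=0
  ✓ 0x55116  — 4 lookups
#3 VA=0xB8480000F02 (r,user):
  [0] read 0x37 idx=23: raw=0x58007 flags P=1 W=1 U=1 S=0
  [1] read 0x58 idx=18: raw=0x1D000 flags P=0 W=0 U=0 S=0
  → PAGE_NOT_PRESENT  (2 entries read)

TLB: [["0x80081A1D", "0x55"]]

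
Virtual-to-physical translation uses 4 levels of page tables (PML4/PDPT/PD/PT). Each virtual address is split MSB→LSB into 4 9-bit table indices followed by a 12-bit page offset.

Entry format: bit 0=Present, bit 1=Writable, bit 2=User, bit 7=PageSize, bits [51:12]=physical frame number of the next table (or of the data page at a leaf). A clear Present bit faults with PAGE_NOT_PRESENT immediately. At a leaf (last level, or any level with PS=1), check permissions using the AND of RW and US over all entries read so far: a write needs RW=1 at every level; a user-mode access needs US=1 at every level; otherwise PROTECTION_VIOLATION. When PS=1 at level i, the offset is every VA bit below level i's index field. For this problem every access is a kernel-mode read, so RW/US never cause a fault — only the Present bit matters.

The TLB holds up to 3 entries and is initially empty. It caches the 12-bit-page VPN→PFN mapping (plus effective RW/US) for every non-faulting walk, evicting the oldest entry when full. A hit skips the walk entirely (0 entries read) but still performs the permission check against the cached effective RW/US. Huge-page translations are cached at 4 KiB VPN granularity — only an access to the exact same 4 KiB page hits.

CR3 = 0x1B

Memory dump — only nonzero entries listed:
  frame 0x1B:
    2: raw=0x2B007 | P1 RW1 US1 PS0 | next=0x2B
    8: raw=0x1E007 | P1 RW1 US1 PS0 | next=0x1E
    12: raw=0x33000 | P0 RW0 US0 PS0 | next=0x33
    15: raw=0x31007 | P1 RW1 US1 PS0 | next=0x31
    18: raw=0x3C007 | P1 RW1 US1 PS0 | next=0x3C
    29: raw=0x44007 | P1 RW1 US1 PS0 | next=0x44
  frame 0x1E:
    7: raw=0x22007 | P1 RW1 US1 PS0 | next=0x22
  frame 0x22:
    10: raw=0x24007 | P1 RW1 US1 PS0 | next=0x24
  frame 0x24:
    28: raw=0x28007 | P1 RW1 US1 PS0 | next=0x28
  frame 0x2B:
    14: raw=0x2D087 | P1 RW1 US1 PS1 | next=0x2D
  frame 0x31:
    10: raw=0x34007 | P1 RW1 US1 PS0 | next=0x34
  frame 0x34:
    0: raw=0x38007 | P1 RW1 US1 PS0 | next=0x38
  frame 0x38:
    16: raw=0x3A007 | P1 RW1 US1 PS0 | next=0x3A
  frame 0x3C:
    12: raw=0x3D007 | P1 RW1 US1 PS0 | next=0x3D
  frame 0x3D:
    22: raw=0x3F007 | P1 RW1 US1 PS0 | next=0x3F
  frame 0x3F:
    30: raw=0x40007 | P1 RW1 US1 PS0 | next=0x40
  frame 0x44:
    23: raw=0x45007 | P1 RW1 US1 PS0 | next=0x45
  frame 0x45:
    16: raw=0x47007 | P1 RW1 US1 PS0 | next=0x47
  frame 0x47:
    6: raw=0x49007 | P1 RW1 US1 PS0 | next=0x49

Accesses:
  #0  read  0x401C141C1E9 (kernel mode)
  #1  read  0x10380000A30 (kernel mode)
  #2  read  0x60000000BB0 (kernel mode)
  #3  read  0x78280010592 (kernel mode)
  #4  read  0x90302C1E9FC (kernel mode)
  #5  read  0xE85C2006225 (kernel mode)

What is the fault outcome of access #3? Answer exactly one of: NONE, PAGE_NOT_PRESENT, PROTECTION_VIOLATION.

Trace:
#0 VA=0x401C141C1E9 (r,kernel):
  [0] read 0x1B idx=8: raw=0x1E007 flags P=1 W=1 U=1 S=0
  [1] read 0x1E idx=7: raw=0x22007 flags P=1 W=1 U=1 S=0
  [2] read 0x22 idx=10: raw=0x24007 flags P=1 W=1 U=1 S=0
  [3] read 0x24 idx=28: raw=0x28007 flags P=1 W=1 U=1 S=0
  ⇒ phys 0x281E9  [4 reads]
#1 VA=0x10380000A30 (r,kernel):
  [0] read 0x1B idx=2: raw=0x2B007 flags P=1 W=1 U=1 S=0
  [1] read 0x2B idx=14: raw=0x2D087 flags P=1 W=1 U=1 S=1
  ⇒ phys 0x2DA30 (huge @L1)  [2 reads]
#2 VA=0x60000000BB0 (r,kernel):
  [0] read 0x1B idx=12: raw=0x33000 flags P=0 W=0 U=0 S=0
  ✗ PAGE_NOT_PRESENT  [1 reads]
#3 VA=0x78280010592 (r,kernel):
  [0] read 0x1B idx=15: raw=0x31007 flags P=1 W=1 U=1 S=0
  [1] read 0x31 idx=10: raw=0x34007 flags P=1 W=1 U=1 S=0
  [2] read 0x34 idx=0: raw=0x38007 flags P=1 W=1 U=1 S=0
  [3] read 0x38 idx=16: raw=0x3A007 flags P=1 W=1 U=1 S=0
  ⇒ phys 0x3A592  [4 reads]
#4 VA=0x90302C1E9FC (r,kernel):
  [0] read 0x1B idx=18: raw=0x3C007 flags P=1 W=1 U=1 S=0
  [1] read 0x3C idx=12: raw=0x3D007 flags P=1 W=1 U=1 S=0
  [2] read 0x3D idx=22: raw=0x3F007 flags P=1 W=1 U=1 S=0
  [3] read 0x3F idx=30: raw=0x40007 flags P=1 W=1 U=1 S=0
  ⇒ phys 0x409FC  [4 reads]
#5 VA=0xE85C2006225 (r,kernel):
  [0] read 0x1B idx=29: raw=0x44007 flags P=1 W=1 U=1 S=0
  [1] read 0x44 idx=23: raw=0x45007 flags P=1 W=1 U=1 S=0
  [2] read 0x45 idx=16: raw=0x47007 flags P=1 W=1 U=1 S=0
  [3] read 0x47 idx=6: raw=0x49007 flags P=1 W=1 U=1 S=0
  ⇒ phys 0x49225  [4 reads]

Access #3 fault: NONE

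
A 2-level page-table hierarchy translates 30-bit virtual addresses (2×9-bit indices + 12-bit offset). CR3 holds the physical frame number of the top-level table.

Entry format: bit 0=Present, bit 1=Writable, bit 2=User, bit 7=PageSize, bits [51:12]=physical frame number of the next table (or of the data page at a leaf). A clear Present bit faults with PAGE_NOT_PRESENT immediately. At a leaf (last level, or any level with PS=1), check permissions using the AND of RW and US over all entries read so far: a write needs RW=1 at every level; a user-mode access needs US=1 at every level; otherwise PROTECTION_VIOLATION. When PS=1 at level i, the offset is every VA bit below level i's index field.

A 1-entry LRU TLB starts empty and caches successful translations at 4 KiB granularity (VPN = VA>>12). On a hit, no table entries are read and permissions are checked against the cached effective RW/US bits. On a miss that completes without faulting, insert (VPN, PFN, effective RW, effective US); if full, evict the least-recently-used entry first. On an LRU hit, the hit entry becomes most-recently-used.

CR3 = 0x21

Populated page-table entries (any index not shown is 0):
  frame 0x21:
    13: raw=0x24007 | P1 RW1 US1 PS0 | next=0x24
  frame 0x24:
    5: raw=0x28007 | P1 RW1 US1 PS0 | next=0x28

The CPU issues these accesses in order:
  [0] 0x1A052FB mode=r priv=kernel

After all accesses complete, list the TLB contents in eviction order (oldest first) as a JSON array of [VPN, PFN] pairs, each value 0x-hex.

Per-access translation:
#0 VA=0x1A052FB (r,kernel):
  L0 @0x21[13] → 0x24007  P=1,RW=1,US=1,PS=0
  L1 @0x24[5] → 0x28007  P=1,RW=1,US=1,PS=0
  ⇒ phys 0x282FB  [2 reads]

TLB: [["0x1A05", "0x28"]]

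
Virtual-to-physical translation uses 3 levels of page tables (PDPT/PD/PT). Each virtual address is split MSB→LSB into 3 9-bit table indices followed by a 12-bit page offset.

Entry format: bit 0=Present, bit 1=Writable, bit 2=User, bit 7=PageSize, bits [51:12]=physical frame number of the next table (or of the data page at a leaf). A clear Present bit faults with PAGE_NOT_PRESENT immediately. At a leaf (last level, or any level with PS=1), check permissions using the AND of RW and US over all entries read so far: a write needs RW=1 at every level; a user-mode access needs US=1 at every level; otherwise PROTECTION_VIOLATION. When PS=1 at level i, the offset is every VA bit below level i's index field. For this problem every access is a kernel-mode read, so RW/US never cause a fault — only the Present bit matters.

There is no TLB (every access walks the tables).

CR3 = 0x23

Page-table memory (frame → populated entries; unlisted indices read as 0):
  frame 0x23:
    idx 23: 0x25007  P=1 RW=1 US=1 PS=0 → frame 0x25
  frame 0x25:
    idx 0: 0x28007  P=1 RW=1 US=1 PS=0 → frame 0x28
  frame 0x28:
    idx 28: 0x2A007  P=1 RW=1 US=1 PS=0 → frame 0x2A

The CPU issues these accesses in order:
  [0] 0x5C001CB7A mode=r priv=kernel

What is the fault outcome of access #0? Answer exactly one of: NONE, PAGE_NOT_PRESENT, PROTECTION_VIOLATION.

Trace:
#0 VA=0x5C001CB7A (r,kernel):
  lvl0: tbl 0x23, slot 23 ⇒ 0x25007 (P1/RW1/US1/PS0)
  lvl1: tbl 0x25, slot 0 ⇒ 0x28007 (P1/RW1/US1/PS0)
  lvl2: tbl 0x28, slot 28 ⇒ 0x2A007 (P1/RW1/US1/PS0)
  → PA=0x2AB7A  (3 entries read)

Access #0 fault: NONE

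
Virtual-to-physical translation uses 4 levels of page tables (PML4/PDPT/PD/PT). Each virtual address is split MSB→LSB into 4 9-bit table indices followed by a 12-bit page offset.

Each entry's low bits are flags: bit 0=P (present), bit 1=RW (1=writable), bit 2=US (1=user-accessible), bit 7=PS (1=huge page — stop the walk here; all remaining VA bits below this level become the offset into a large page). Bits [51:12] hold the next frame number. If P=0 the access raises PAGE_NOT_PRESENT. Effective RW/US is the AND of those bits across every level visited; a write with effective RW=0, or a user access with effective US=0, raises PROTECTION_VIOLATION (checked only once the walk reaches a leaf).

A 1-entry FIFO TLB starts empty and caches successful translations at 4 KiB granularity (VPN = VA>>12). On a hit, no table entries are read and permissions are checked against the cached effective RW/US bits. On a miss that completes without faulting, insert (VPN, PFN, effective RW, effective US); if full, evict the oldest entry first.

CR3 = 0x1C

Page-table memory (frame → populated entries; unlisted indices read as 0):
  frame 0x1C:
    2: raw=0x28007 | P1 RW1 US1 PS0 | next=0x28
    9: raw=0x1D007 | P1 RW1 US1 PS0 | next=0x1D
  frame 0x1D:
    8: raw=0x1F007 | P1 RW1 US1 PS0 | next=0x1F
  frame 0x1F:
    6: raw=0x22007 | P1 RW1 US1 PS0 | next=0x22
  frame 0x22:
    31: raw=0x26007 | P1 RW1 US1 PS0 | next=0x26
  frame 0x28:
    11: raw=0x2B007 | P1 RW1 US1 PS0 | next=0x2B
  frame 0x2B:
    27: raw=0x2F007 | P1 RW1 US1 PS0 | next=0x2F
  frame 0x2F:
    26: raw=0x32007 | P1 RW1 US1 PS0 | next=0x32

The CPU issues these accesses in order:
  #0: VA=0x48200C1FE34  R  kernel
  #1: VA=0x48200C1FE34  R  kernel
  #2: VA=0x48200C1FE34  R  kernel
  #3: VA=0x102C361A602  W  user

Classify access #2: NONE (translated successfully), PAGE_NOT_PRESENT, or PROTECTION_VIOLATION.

Per-access translation:
#0 VA=0x48200C1FE34 (r,kernel):
  L0 @0x1C[9] → 0x1D007  P=1,RW=1,US=1,PS=0
  L1 @0x1D[8] → 0x1F007  P=1,RW=1,US=1,PS=0
  L2 @0x1F[6] → 0x22007  P=1,RW=1,US=1,PS=0
  L3 @0x22[31] → 0x26007  P=1,RW=1,US=1,PS=0
  ✓ 0x26E34  — 4 lookups
#1 VA=0x48200C1FE34 (r,kernel):
  TLB hit vpn=0x48200C1F → PA=0x26E34
#2 VA=0x48200C1FE34 (r,kernel):
  TLB hit vpn=0x48200C1F → PA=0x26E34
#3 VA=0x102C361A602 (w,user):
  L0 @0x1C[2] → 0x28007  P=1,RW=1,US=1,PS=0
  L1 @0x28[11] → 0x2B007  P=1,RW=1,US=1,PS=0
  L2 @0x2B[27] → 0x2F007  P=1,RW=1,US=1,PS=0
  L3 @0x2F[26] → 0x32007  P=1,RW=1,US=1,PS=0
  ✓ 0x32602  — 4 lookups

Access #2 fault: NONE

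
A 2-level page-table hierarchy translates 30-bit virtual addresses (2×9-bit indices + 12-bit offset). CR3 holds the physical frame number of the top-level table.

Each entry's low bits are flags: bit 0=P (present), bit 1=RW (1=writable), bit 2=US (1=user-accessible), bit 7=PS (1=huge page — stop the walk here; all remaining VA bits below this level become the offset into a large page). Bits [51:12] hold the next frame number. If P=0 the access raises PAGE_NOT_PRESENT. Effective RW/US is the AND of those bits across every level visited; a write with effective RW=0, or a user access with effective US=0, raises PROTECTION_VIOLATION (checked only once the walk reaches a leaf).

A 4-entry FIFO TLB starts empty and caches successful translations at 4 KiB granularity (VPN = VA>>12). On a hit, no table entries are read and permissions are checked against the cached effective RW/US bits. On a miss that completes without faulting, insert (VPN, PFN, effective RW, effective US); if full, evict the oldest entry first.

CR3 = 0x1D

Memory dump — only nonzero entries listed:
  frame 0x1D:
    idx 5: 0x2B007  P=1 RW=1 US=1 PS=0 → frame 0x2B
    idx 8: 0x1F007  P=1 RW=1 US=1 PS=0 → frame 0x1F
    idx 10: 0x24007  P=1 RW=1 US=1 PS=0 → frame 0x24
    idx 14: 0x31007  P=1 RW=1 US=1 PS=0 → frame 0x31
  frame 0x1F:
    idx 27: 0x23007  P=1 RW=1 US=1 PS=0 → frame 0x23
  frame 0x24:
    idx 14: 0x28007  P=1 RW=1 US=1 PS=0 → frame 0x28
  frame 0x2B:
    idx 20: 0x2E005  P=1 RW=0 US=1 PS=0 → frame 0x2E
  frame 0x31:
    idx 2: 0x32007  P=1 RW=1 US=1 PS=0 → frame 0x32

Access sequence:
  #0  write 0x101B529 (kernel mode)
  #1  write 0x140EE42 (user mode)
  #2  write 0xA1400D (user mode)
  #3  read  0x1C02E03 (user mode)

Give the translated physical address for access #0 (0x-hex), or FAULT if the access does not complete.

Trace:
#0 VA=0x101B529 (w,kernel):
  lvl0: tbl 0x1D, slot 8 ⇒ 0x1F007 (P1/RW1/US1/PS0)
  lvl1: tbl 0x1F, slot 27 ⇒ 0x23007 (P1/RW1/US1/PS0)
  ✓ 0x23529  — 2 lookups
#1 VA=0x140EE42 (w,user):
  lvl0: tbl 0x1D, slot 10 ⇒ 0x24007 (P1/RW1/US1/PS0)
  lvl1: tbl 0x24, slot 14 ⇒ 0x28007 (P1/RW1/US1/PS0)
  ✓ 0x28E42  — 2 lookups
#2 VA=0xA1400D (w,user):
  lvl0: tbl 0x1D, slot 5 ⇒ 0x2B007 (P1/RW1/US1/PS0)
  lvl1: tbl 0x2B, slot 20 ⇒ 0x2E005 (P1/RW0/US1/PS0)
  ✗ PROTECTION_VIOLATION  [2 reads]
#3 VA=0x1C02E03 (r,user):
  lvl0: tbl 0x1D, slot 14 ⇒ 0x31007 (P1/RW1/US1/PS0)
  lvl1: tbl 0x31, slot 2 ⇒ 0x32007 (P1/RW1/US1/PS0)
  ✓ 0x32E03  — 2 lookups

Access #0 PA: 0x23529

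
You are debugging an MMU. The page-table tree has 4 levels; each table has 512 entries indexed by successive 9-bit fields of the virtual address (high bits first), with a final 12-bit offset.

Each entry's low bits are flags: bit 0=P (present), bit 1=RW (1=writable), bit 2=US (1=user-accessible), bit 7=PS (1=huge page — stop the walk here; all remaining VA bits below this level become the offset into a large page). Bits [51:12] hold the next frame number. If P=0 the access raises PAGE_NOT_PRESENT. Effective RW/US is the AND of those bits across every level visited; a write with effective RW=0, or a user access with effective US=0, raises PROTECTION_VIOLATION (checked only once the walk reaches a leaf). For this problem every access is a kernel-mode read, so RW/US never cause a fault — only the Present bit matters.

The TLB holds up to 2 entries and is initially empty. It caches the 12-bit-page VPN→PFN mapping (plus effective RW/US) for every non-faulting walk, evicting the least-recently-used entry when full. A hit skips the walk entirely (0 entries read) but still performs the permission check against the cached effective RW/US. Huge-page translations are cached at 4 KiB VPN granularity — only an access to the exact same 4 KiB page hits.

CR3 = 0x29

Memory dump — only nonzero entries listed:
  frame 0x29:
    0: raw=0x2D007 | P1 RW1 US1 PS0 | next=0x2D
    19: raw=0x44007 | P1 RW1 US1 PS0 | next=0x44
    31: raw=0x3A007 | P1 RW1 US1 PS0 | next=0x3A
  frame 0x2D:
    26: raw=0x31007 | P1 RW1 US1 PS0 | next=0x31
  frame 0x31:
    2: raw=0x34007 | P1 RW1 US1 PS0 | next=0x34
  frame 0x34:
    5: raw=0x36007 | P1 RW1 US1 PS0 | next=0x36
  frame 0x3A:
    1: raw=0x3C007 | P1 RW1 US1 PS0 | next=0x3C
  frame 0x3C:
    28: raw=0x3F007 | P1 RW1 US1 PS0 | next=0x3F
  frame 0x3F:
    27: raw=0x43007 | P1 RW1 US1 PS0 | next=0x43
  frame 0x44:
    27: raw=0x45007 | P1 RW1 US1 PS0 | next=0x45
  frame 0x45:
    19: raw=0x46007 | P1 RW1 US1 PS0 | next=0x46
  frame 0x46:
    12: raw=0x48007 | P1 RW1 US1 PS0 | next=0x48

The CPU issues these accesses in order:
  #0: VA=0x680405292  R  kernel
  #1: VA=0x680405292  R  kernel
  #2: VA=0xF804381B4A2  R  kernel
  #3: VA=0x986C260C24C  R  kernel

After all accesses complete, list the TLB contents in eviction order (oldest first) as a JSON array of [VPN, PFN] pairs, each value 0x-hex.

Trace:
#0 VA=0x680405292 (r,kernel):
  [0] read 0x29 idx=0: raw=0x2D007 flags P=1 W=1 U=1 S=0
  [1] read 0x2D idx=26: raw=0x31007 flags P=1 W=1 U=1 S=0
  [2] read 0x31 idx=2: raw=0x34007 flags P=1 W=1 U=1 S=0
  [3] read 0x34 idx=5: raw=0x36007 flags P=1 W=1 U=1 S=0
  ⇒ phys 0x36292  [4 reads]
#1 VA=0x680405292 (r,kernel):
  TLB hit vpn=0x680405 → PA=0x36292
#2 VA=0xF804381B4A2 (r,kernel):
  [0] read 0x29 idx=31: raw=0x3A007 flags P=1 W=1 U=1 S=0
  [1] read 0x3A idx=1: raw=0x3C007 flags P=1 W=1 U=1 S=0
  [2] read 0x3C idx=28: raw=0x3F007 flags P=1 W=1 U=1 S=0
  [3] read 0x3F idx=27: raw=0x43007 flags P=1 W=1 U=1 S=0
  ⇒ phys 0x434A2  [4 reads]
#3 VA=0x986C260C24C (r,kernel):
  [0] read 0x29 idx=19: raw=0x44007 flags P=1 W=1 U=1 S=0
  [1] read 0x44 idx=27: raw=0x45007 flags P=1 W=1 U=1 S=0
  [2] read 0x45 idx=19: raw=0x46007 flags P=1 W=1 U=1 S=0
  [3] read 0x46 idx=12: raw=0x48007 flags P=1 W=1 U=1 S=0
  ⇒ phys 0x4824C  [4 reads]

TLB: [["0xF804381B", "0x43"], ["0x986C260C", "0x48"]]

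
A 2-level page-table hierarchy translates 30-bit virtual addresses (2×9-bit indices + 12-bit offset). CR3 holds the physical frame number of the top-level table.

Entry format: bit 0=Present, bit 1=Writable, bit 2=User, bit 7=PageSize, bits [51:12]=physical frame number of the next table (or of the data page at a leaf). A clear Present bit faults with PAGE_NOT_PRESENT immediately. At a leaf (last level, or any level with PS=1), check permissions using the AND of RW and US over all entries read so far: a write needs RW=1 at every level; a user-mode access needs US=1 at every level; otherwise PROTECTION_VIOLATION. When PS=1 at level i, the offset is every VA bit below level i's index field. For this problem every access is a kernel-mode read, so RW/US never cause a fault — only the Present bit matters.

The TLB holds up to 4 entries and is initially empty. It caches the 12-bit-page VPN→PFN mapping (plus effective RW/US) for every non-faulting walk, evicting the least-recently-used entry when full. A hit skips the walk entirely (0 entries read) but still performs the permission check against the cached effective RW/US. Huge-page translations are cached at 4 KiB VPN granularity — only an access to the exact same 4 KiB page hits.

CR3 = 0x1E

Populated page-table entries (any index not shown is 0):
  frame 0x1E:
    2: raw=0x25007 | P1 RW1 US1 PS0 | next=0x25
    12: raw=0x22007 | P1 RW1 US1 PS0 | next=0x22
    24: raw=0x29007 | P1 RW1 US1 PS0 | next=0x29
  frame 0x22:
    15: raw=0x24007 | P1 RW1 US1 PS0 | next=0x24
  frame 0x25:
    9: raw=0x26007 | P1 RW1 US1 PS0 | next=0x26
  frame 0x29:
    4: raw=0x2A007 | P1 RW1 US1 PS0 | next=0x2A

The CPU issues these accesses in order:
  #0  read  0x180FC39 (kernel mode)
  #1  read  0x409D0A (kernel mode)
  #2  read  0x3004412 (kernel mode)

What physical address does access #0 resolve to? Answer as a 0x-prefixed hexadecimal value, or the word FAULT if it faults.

Walk each access:
#0 VA=0x180FC39 (r,kernel):
  [0] read 0x1E idx=12: raw=0x22007 flags P=1 W=1 U=1 S=0
  [1] read 0x22 idx=15: raw=0x24007 flags P=1 W=1 U=1 S=0
  ⇒ phys 0x24C39  [2 reads]
#1 VA=0x409D0A (r,kernel):
  [0] read 0x1E idx=2: raw=0x25007 flags P=1 W=1 U=1 S=0
  [1] read 0x25 idx=9: raw=0x26007 flags P=1 W=1 U=1 S=0
  ⇒ phys 0x26D0A  [2 reads]
#2 VA=0x3004412 (r,kernel):
  [0] read 0x1E idx=24: raw=0x29007 flags P=1 W=1 U=1 S=0
  [1] read 0x29 idx=4: raw=0x2A007 flags P=1 W=1 U=1 S=0
  ⇒ phys 0x2A412  [2 reads]

Access #0 PA: 0x24C39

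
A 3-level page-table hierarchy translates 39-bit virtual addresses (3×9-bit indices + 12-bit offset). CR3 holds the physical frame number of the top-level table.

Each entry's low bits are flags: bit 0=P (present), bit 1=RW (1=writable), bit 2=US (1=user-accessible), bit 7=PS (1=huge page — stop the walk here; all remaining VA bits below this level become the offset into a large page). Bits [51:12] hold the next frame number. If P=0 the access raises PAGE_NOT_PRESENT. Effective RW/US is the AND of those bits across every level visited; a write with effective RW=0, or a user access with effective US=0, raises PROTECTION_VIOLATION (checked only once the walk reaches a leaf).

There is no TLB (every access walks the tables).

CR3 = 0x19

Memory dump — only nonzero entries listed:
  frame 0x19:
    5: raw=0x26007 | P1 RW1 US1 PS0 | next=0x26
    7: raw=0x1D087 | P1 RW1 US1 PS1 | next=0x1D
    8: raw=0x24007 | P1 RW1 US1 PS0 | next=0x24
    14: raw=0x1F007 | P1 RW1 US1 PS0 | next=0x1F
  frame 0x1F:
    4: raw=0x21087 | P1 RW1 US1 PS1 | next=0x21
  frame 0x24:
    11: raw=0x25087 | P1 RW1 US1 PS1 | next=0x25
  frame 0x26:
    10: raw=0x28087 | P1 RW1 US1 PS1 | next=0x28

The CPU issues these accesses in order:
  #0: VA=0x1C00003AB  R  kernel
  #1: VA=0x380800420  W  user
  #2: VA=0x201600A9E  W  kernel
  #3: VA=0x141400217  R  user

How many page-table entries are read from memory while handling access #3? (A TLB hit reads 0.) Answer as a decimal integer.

Per-access translation:
#0 VA=0x1C00003AB (r,kernel):
  L0 @0x19[7] → 0x1D087  P=1,RW=1,US=1,PS=1
  ✓ 0x1D3AB (huge @L0)  — 1 lookups
#1 VA=0x380800420 (w,user):
  L0 @0x19[14] → 0x1F007  P=1,RW=1,US=1,PS=0
  L1 @0x1F[4] → 0x21087  P=1,RW=1,US=1,PS=1
  ✓ 0x21420 (huge @L1)  — 2 lookups
#2 VA=0x201600A9E (w,kernel):
  L0 @0x19[8] → 0x24007  P=1,RW=1,US=1,PS=0
  L1 @0x24[11] → 0x25087  P=1,RW=1,US=1,PS=1
  ✓ 0x25A9E (huge @L1)  — 2 lookups
#3 VA=0x141400217 (r,user):
  L0 @0x19[5] → 0x26007  P=1,RW=1,US=1,PS=0
  L1 @0x26[10] → 0x28087  P=1,RW=1,US=1,PS=1
  ✓ 0x28217 (huge @L1)  — 2 lookups

Entries read for #3: 2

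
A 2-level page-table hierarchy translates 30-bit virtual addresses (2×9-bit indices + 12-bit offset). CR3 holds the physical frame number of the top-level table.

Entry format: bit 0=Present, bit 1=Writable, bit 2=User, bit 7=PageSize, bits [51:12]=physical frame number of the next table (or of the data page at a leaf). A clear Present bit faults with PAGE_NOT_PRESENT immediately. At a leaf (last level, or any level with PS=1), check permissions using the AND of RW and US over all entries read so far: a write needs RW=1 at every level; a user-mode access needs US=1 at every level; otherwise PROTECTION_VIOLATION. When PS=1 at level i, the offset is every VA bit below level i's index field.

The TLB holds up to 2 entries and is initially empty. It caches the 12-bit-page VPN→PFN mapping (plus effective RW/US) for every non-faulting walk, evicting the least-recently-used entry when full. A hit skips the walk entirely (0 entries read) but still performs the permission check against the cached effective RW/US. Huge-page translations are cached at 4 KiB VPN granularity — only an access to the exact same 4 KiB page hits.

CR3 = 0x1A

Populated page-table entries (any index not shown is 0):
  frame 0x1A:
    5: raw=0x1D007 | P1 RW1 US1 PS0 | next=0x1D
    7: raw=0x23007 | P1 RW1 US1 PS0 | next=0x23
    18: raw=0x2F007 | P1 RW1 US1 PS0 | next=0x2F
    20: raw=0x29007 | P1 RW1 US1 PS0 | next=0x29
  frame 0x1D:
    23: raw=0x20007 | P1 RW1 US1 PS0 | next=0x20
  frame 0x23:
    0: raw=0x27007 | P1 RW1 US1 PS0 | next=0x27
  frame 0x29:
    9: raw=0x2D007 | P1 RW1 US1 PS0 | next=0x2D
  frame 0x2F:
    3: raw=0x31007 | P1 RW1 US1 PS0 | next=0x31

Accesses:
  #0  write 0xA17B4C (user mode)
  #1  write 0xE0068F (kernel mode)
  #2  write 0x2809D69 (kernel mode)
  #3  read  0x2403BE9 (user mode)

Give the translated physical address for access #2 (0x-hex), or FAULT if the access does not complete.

Per-access translation:
#0 VA=0xA17B4C (w,user):
  L0: frame=0x1A idx=5 entry=0x1D007 [P=1 RW=1 US=1 PS=0]
  L1: frame=0x1D idx=23 entry=0x20007 [P=1 RW=1 US=1 PS=0]
  → PA=0x20B4C  (2 entries read)
#1 VA=0xE0068F (w,kernel):
  L0: frame=0x1A idx=7 entry=0x23007 [P=1 RW=1 US=1 PS=0]
  L1: frame=0x23 idx=0 entry=0x27007 [P=1 RW=1 US=1 PS=0]
  → PA=0x2768F  (2 entries read)
#2 VA=0x2809D69 (w,kernel):
  L0: frame=0x1A idx=20 entry=0x29007 [P=1 RW=1 US=1 PS=0]
  L1: frame=0x29 idx=9 entry=0x2D007 [P=1 RW=1 US=1 PS=0]
  → PA=0x2DD69  (2 entries read)
#3 VA=0x2403BE9 (r,user):
  L0: frame=0x1A idx=18 entry=0x2F007 [P=1 RW=1 US=1 PS=0]
  L1: frame=0x2F idx=3 entry=0x31007 [P=1 RW=1 US=1 PS=0]
  → PA=0x31BE9  (2 entries read)

Access #2 PA: 0x2DD69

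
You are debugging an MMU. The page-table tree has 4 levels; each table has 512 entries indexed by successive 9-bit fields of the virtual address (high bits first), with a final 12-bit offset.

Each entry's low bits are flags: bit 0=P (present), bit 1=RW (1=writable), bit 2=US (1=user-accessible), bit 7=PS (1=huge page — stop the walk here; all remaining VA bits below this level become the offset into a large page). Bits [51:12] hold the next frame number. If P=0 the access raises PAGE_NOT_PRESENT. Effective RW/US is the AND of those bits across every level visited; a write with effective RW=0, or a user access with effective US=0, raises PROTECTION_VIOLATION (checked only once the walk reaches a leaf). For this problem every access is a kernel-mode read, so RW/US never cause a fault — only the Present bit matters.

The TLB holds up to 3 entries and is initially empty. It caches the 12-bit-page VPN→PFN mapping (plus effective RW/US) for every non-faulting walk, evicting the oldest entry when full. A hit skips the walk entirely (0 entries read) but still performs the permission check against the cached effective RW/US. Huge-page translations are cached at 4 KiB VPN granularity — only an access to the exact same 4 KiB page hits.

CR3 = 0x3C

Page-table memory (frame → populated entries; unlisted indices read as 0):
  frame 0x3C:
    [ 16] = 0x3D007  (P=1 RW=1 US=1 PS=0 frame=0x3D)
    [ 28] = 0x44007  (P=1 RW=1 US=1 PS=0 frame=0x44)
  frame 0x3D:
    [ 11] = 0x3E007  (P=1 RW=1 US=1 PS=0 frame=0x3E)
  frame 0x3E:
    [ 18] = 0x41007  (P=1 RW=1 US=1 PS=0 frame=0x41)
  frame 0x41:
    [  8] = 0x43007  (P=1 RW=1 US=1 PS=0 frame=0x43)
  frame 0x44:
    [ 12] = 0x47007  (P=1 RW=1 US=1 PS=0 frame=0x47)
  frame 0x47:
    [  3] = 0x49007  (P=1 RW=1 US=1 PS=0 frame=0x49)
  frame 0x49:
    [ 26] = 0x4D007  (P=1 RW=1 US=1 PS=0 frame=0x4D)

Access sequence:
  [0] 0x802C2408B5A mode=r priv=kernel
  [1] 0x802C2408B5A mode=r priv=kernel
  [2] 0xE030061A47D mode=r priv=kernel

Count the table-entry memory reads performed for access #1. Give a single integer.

Per-access translation:
#0 VA=0x802C2408B5A (r,kernel):
  L0: frame=0x3C idx=16 entry=0x3D007 [P=1 RW=1 US=1 PS=0]
  L1: frame=0x3D idx=11 entry=0x3E007 [P=1 RW=1 US=1 PS=0]
  L2: frame=0x3E idx=18 entry=0x41007 [P=1 RW=1 US=1 PS=0]
  L3: frame=0x41 idx=8 entry=0x43007 [P=1 RW=1 US=1 PS=0]
  ✓ 0x43B5A  — 4 lookups
#1 VA=0x802C2408B5A (r,kernel):
  TLB hit vpn=0x802C2408 → PA=0x43B5A
#2 VA=0xE030061A47D (r,kernel):
  L0: frame=0x3C idx=28 entry=0x44007 [P=1 RW=1 US=1 PS=0]
  L1: frame=0x44 idx=12 entry=0x47007 [P=1 RW=1 US=1 PS=0]
  L2: frame=0x47 idx=3 entry=0x49007 [P=1 RW=1 US=1 PS=0]
  L3: frame=0x49 idx=26 entry=0x4D007 [P=1 RW=1 US=1 PS=0]
  ✓ 0x4D47D  — 4 lookups

Entries read for #1: 0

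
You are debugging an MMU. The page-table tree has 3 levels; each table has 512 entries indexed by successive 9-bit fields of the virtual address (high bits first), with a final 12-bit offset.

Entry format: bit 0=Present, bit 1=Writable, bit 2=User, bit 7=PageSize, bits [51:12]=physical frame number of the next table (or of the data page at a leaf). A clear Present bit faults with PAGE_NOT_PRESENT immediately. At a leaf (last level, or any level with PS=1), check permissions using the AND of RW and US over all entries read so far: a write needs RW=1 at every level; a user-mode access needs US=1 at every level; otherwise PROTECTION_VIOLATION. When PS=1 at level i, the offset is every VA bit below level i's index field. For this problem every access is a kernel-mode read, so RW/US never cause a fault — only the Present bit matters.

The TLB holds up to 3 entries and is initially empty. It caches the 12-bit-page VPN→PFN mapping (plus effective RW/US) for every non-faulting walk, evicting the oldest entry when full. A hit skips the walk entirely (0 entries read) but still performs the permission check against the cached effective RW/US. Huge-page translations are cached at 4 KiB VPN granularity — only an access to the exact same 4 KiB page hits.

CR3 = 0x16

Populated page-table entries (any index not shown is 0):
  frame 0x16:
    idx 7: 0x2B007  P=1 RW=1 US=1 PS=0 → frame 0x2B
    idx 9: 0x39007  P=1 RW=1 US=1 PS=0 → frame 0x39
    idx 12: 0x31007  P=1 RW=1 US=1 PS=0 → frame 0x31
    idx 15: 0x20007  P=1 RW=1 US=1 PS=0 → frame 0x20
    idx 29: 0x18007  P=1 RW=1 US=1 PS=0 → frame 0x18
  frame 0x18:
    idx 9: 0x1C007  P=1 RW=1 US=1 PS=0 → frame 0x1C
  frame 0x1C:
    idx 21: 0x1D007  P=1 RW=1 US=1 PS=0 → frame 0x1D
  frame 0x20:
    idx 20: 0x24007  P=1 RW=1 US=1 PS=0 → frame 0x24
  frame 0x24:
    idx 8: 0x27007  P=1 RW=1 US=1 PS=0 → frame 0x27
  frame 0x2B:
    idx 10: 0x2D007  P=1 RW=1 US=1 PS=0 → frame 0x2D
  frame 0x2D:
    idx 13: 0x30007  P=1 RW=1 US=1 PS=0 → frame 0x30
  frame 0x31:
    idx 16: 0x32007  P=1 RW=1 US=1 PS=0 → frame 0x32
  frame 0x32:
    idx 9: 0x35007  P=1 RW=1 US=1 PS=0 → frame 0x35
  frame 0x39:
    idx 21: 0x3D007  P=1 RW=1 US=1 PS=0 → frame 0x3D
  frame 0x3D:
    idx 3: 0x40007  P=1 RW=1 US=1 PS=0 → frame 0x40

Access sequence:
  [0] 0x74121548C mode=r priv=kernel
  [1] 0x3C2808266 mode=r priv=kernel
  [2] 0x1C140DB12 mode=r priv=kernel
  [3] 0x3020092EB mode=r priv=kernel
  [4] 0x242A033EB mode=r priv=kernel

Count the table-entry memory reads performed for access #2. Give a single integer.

Walk each access:
#0 VA=0x74121548C (r,kernel):
  lvl0: tbl 0x16, slot 29 ⇒ 0x18007 (P1/RW1/US1/PS0)
  lvl1: tbl 0x18, slot 9 ⇒ 0x1C007 (P1/RW1/US1/PS0)
  lvl2: tbl 0x1C, slot 21 ⇒ 0x1D007 (P1/RW1/US1/PS0)
  ⇒ phys 0x1D48C  [3 reads]
#1 VA=0x3C2808266 (r,kernel):
  lvl0: tbl 0x16, slot 15 ⇒ 0x20007 (P1/RW1/US1/PS0)
  lvl1: tbl 0x20, slot 20 ⇒ 0x24007 (P1/RW1/US1/PS0)
  lvl2: tbl 0x24, slot 8 ⇒ 0x27007 (P1/RW1/US1/PS0)
  ⇒ phys 0x27266  [3 reads]
#2 VA=0x1C140DB12 (r,kernel):
  lvl0: tbl 0x16, slot 7 ⇒ 0x2B007 (P1/RW1/US1/PS0)
  lvl1: tbl 0x2B, slot 10 ⇒ 0x2D007 (P1/RW1/US1/PS0)
  lvl2: tbl 0x2D, slot 13 ⇒ 0x30007 (P1/RW1/US1/PS0)
  ⇒ phys 0x30B12  [3 reads]
#3 VA=0x3020092EB (r,kernel):
  lvl0: tbl 0x16, slot 12 ⇒ 0x31007 (P1/RW1/US1/PS0)
  lvl1: tbl 0x31, slot 16 ⇒ 0x32007 (P1/RW1/US1/PS0)
  lvl2: tbl 0x32, slot 9 ⇒ 0x35007 (P1/RW1/US1/PS0)
  ⇒ phys 0x352EB  [3 reads]
#4 VA=0x242A033EB (r,kernel):
  lvl0: tbl 0x16, slot 9 ⇒ 0x39007 (P1/RW1/US1/PS0)
  lvl1: tbl 0x39, slot 21 ⇒ 0x3D007 (P1/RW1/US1/PS0)
  lvl2: tbl 0x3D, slot 3 ⇒ 0x40007 (P1/RW1/US1/PS0)
  ⇒ phys 0x403EB  [3 reads]

Entries read for #2: 3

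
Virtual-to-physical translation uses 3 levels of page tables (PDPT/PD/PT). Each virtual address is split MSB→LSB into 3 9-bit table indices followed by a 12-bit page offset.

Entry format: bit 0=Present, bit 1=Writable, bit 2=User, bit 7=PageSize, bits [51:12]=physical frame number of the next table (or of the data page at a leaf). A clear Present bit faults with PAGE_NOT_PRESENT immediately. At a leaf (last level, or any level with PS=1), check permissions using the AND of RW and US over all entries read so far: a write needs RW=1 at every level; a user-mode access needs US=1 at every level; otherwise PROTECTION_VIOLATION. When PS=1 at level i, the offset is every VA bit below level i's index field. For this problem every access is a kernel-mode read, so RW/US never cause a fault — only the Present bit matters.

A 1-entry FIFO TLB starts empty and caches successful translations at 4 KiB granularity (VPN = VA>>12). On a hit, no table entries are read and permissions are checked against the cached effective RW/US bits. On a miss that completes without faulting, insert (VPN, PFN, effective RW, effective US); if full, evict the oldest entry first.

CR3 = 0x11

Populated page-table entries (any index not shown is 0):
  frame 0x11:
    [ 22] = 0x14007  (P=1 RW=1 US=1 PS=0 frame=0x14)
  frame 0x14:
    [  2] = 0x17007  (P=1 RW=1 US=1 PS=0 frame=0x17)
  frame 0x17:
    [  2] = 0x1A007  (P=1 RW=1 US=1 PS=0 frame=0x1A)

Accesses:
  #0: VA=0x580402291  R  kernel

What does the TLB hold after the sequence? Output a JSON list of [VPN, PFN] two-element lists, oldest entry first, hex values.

Walk each access:
#0 VA=0x580402291 (r,kernel):
  lvl0: tbl 0x11, slot 22 ⇒ 0x14007 (P1/RW1/US1/PS0)
  lvl1: tbl 0x14, slot 2 ⇒ 0x17007 (P1/RW1/US1/PS0)
  lvl2: tbl 0x17, slot 2 ⇒ 0x1A007 (P1/RW1/US1/PS0)
  ⇒ phys 0x1A291  [3 reads]

TLB: [["0x580402", "0x1A"]]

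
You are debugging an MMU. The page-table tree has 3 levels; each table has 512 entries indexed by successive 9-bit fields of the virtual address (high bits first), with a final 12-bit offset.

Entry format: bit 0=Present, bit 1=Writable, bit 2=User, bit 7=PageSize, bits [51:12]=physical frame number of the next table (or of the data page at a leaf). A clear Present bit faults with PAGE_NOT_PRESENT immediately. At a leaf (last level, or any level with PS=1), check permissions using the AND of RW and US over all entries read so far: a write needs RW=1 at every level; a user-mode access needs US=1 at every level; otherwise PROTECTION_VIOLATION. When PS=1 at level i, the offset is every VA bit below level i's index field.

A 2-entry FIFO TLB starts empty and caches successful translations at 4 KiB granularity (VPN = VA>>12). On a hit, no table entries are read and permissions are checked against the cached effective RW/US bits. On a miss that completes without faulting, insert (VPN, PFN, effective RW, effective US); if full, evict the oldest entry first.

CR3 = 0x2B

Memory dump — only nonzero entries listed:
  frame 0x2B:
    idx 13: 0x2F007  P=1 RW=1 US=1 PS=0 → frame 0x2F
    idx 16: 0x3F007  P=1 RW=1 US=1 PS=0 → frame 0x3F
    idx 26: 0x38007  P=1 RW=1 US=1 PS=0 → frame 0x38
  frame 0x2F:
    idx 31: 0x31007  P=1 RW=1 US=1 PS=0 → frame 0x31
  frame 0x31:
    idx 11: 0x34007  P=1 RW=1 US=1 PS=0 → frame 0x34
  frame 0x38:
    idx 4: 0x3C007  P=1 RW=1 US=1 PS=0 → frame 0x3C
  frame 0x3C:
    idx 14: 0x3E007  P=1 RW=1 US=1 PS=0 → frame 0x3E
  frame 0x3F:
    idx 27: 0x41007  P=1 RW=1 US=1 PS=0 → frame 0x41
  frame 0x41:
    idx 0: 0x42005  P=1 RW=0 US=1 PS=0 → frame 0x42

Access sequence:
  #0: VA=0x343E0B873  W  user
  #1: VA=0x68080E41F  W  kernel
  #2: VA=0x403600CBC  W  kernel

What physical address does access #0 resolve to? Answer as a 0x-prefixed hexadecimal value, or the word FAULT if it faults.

Per-access translation:
#0 VA=0x343E0B873 (w,user):
  L0 @0x2B[13] → 0x2F007  P=1,RW=1,US=1,PS=0
  L1 @0x2F[31] → 0x31007  P=1,RW=1,US=1,PS=0
  L2 @0x31[11] → 0x34007  P=1,RW=1,US=1,PS=0
  ⇒ phys 0x34873  [3 reads]
#1 VA=0x68080E41F (w,kernel):
  L0 @0x2B[26] → 0x38007  P=1,RW=1,US=1,PS=0
  L1 @0x38[4] → 0x3C007  P=1,RW=1,US=1,PS=0
  L2 @0x3C[14] → 0x3E007  P=1,RW=1,US=1,PS=0
  ⇒ phys 0x3E41F  [3 reads]
#2 VA=0x403600CBC (w,kernel):
  L0 @0x2B[16] → 0x3F007  P=1,RW=1,US=1,PS=0
  L1 @0x3F[27] → 0x41007  P=1,RW=1,US=1,PS=0
  L2 @0x41[0] → 0x42005  P=1,RW=0,US=1,PS=0
  → PROTECTION_VIOLATION  (3 entries read)

Access #0 PA: 0x34873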